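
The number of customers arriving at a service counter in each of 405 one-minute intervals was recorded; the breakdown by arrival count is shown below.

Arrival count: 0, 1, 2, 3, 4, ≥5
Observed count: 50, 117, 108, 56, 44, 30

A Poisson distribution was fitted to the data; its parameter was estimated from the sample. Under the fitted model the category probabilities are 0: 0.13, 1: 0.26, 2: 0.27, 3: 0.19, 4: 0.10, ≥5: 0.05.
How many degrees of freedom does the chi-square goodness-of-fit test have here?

There are k = 6 categories and 1 parameter estimated from the data, so df = 6 − 1 − 1 = 4.

4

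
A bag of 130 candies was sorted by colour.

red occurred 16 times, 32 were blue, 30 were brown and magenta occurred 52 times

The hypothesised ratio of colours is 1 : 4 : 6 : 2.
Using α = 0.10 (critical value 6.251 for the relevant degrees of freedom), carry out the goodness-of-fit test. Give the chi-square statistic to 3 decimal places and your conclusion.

71.400; reject

Ratio total = 13. Expected counts: 130×1/13 = 10, 130×4/13 = 40, 130×6/13 = 60, 130×2/13 = 20.
cat          O        E   (O−E)²/E
red         16       10     3.6000
blue        32       40     1.6000
brown       30       60    15.0000
magenta     52       20    51.2000
Sum = 71.400
df = 3. Since 71.400 > 6.251, we reject H₀.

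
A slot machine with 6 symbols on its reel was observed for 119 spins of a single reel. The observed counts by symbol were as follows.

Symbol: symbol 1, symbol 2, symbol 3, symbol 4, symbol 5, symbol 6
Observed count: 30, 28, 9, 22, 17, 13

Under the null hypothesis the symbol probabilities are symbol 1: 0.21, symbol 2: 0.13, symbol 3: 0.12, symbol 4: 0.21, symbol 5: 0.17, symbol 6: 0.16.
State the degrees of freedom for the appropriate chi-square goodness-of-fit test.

There are k = 6 categories and no parameters were estimated from the data, so df = 6 − 1 = 5.

5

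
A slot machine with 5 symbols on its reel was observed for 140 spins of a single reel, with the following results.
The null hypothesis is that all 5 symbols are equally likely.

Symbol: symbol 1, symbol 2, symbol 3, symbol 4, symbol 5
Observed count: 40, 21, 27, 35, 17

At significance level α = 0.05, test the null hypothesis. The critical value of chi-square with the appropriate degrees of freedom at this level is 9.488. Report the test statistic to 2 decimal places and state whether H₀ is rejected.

13.00; reject

Expected count for each of the 5 categories: 140/5 = 28.
χ² = (40−28)²/28 + (21−28)²/28 + (27−28)²/28 + (35−28)²/28 + (17−28)²/28
   = 5.143 + 1.750 + 0.036 + 1.750 + 4.321
Sum = 13.00
df = 4. Since 13.00 > 9.488, we reject H₀.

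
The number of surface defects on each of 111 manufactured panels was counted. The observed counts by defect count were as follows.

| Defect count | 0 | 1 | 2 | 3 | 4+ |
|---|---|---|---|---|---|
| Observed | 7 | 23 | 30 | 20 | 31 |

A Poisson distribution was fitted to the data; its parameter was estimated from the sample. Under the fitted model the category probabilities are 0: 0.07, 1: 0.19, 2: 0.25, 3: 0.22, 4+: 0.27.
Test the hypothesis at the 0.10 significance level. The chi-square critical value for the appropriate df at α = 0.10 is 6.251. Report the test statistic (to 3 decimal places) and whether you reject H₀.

Expected counts E_i = n·p_i: 111×0.07 = 7.77, 111×0.19 = 21.09, 111×0.25 = 27.75, 111×0.22 = 24.42, 111×0.27 = 29.97.
χ² = (7−7.77)²/7.77 + (23−21.09)²/21.09 + (30−27.75)²/27.75 + (20−24.42)²/24.42 + (31−29.97)²/29.97
   = 0.0763 + 0.1730 + 0.1824 + 0.8000 + 0.0354
Sum = 1.267
df = 3. Since 1.267 < 6.251, we do not reject H₀.

1.267; do not reject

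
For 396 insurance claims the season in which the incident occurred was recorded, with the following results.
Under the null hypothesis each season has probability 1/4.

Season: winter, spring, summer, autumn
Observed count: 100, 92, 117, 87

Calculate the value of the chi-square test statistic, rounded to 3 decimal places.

5.232

Expected count for each of the 4 categories: 396/4 = 99.
winter: (100 − 99)²/99 = 1/99 = 0.0101
spring: (92 − 99)²/99 = 49/99 = 0.4949
summer: (117 − 99)²/99 = 324/99 = 3.2727
autumn: (87 − 99)²/99 = 144/99 = 1.4545
Sum = 5.232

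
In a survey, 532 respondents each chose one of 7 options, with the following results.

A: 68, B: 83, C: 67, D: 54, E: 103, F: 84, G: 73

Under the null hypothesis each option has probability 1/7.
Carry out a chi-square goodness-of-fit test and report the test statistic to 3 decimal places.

19.474

Expected count for each of the 7 categories: 532/7 = 76.
χ² = (68−76)²/76 + (83−76)²/76 + (67−76)²/76 + (54−76)²/76 + (103−76)²/76 + (84−76)²/76 + (73−76)²/76
   = 0.8421 + 0.6447 + 1.0658 + 6.3684 + 9.5921 + 0.8421 + 0.1184
Sum = 19.474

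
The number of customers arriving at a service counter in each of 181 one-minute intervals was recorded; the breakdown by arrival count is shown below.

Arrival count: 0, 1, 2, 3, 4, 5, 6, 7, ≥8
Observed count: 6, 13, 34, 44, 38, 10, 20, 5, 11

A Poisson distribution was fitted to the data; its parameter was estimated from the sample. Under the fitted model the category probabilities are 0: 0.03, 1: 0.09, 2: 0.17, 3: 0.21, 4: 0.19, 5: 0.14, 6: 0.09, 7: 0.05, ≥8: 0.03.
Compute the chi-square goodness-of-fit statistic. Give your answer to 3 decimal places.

Expected counts E_i = n·p_i: 181×0.03 = 5.43, 181×0.09 = 16.29, 181×0.17 = 30.77, 181×0.21 = 38.01, 181×0.19 = 34.39, 181×0.14 = 25.34, 181×0.09 = 16.29, 181×0.05 = 9.05, 181×0.03 = 5.43.
χ² = (6−5.43)²/5.43 + (13−16.29)²/16.29 + (34−30.77)²/30.77 + (44−38.01)²/38.01 + (38−34.39)²/34.39 + (10−25.34)²/25.34 + (20−16.29)²/16.29 + (5−9.05)²/9.05 + (11−5.43)²/5.43
   = 0.0598 + 0.6645 + 0.3391 + 0.9440 + 0.3790 + 9.2863 + 0.8449 + 1.8124 + 5.7136
Sum = 20.044

20.044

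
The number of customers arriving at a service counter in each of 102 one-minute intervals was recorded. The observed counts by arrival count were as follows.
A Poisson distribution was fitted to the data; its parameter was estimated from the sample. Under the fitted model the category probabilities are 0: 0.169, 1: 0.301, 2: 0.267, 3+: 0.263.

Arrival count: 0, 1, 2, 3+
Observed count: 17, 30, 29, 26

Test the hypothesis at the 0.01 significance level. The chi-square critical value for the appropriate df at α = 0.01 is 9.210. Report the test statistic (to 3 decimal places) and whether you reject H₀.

0.159; do not reject

Expected counts E_i = n·p_i: 102×0.169 = 17.238, 102×0.301 = 30.702, 102×0.267 = 27.234, 102×0.263 = 26.826.
cat         O        E   (O−E)²/E
0          17   17.238     0.0033
1          30   30.702     0.0161
2          29   27.234     0.1145
3+         26   26.826     0.0254
Sum = 0.159
df = 2. Since 0.159 < 9.210, we do not reject H₀.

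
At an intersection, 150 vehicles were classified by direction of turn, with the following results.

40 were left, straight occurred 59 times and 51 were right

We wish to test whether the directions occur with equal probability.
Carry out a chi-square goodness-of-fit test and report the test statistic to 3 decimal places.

3.640

Under H₀ each category has probability 1/3, so each expected count is 150/3 = 50.
left: (40 − 50)²/50 = 100/50 = 2.0000
straight: (59 − 50)²/50 = 81/50 = 1.6200
right: (51 − 50)²/50 = 1/50 = 0.0200
Sum = 3.640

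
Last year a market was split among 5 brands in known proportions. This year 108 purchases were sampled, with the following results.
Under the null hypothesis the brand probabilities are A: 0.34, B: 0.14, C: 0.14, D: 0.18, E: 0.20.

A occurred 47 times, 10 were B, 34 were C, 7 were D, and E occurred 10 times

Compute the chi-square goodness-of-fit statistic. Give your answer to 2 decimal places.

42.38

Expected counts E_i = n·p_i: 108×0.34 = 36.72, 108×0.14 = 15.12, 108×0.14 = 15.12, 108×0.18 = 19.44, 108×0.20 = 21.6.
A: (47 − 36.72)²/36.72 = 105.6784/36.72 = 2.878
B: (10 − 15.12)²/15.12 = 26.2144/15.12 = 1.734
C: (34 − 15.12)²/15.12 = 356.4544/15.12 = 23.575
D: (7 − 19.44)²/19.44 = 154.7536/19.44 = 7.961
E: (10 − 21.6)²/21.6 = 134.56/21.6 = 6.230
Sum = 42.38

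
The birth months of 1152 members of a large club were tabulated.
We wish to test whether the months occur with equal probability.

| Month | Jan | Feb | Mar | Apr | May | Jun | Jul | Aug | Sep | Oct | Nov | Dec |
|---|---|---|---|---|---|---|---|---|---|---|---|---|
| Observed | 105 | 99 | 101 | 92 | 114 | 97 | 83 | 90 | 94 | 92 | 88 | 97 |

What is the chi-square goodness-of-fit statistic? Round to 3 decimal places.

7.771

Under H₀ each category has probability 1/12, so each expected count is 1152/12 = 96.
χ² = (105−96)²/96 + (99−96)²/96 + (101−96)²/96 + (92−96)²/96 + (114−96)²/96 + (97−96)²/96 + (83−96)²/96 + (90−96)²/96 + (94−96)²/96 + (92−96)²/96 + (88−96)²/96 + (97−96)²/96
   = 0.8438 + 0.0938 + 0.2604 + 0.1667 + 3.3750 + 0.0104 + 1.7604 + 0.3750 + 0.0417 + 0.1667 + 0.6667 + 0.0104
Sum = 7.771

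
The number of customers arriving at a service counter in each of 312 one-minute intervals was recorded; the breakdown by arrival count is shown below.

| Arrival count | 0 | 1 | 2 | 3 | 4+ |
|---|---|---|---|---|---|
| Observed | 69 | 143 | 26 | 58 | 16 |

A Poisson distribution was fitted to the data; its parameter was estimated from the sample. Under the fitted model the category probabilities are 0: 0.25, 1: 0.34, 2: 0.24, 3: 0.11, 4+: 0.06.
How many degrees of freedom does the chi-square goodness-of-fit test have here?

There are k = 5 categories and 1 parameter estimated from the data, so df = 5 − 1 − 1 = 3.

3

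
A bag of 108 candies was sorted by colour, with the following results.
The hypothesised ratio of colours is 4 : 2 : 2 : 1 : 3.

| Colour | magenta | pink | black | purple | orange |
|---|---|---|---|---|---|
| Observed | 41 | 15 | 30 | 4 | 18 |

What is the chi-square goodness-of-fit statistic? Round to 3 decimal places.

14.972

Ratio total = 12. Expected counts: 108×4/12 = 36, 108×2/12 = 18, 108×2/12 = 18, 108×1/12 = 9, 108×3/12 = 27.
cat          O        E   (O−E)²/E
magenta     41       36     0.6944
pink        15       18     0.5000
black       30       18     8.0000
purple       4        9     2.7778
orange      18       27     3.0000
Sum = 14.972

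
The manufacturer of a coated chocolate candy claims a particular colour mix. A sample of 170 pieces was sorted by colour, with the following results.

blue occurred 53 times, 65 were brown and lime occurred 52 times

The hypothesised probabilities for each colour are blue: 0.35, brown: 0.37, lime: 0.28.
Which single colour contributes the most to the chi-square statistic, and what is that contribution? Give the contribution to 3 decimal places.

Expected counts E_i = n·p_i: 170×0.35 = 59.5, 170×0.37 = 62.9, 170×0.28 = 47.6.
blue: (53 − 59.5)²/59.5 = 42.25/59.5 = 0.7101
brown: (65 − 62.9)²/62.9 = 4.41/62.9 = 0.0701
lime: (52 − 47.6)²/47.6 = 19.36/47.6 = 0.4067
The largest term is for blue: 0.710.

blue, 0.710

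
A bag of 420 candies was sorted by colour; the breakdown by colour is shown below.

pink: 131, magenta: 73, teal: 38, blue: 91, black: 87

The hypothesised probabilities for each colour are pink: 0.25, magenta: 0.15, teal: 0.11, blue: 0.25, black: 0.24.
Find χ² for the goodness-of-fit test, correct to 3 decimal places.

Expected counts E_i = n·p_i: 420×0.25 = 105, 420×0.15 = 63, 420×0.11 = 46.2, 420×0.25 = 105, 420×0.24 = 100.8.
pink: (131 − 105)²/105 = 676/105 = 6.4381
magenta: (73 − 63)²/63 = 100/63 = 1.5873
teal: (38 − 46.2)²/46.2 = 67.24/46.2 = 1.4554
blue: (91 − 105)²/105 = 196/105 = 1.8667
black: (87 − 100.8)²/100.8 = 190.44/100.8 = 1.8893
Sum = 13.237

13.237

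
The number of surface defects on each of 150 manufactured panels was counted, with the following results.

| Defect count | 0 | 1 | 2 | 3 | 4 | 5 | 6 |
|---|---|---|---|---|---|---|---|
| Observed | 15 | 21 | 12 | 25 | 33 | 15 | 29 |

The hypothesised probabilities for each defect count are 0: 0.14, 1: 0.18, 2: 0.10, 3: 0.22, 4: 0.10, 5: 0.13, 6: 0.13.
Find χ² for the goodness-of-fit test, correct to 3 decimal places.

32.854

Expected counts E_i = n·p_i: 150×0.14 = 21, 150×0.18 = 27, 150×0.10 = 15, 150×0.22 = 33, 150×0.10 = 15, 150×0.13 = 19.5, 150×0.13 = 19.5.
χ² = (15−21)²/21 + (21−27)²/27 + (12−15)²/15 + (25−33)²/33 + (33−15)²/15 + (15−19.5)²/19.5 + (29−19.5)²/19.5
   = 1.7143 + 1.3333 + 0.6000 + 1.9394 + 21.6000 + 1.0385 + 4.6282
Sum = 32.854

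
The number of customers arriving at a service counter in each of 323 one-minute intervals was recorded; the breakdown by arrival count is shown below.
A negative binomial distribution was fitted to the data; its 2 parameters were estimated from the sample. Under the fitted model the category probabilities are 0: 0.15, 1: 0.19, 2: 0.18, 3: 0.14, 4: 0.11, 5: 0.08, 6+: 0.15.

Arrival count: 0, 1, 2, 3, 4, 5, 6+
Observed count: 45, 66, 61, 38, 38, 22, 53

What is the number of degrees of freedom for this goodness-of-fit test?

4

There are k = 7 categories and 2 parameters estimated from the data, so df = 7 − 1 − 2 = 4.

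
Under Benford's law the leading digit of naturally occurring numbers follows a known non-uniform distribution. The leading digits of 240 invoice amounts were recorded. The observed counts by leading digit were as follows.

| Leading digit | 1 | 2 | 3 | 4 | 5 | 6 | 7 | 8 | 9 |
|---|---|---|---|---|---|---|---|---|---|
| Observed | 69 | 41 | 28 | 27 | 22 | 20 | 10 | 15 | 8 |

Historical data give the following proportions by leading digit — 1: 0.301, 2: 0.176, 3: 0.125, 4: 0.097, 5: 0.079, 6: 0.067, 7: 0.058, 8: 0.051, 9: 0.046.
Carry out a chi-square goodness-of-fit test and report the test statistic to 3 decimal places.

4.916

Expected counts E_i = n·p_i: 240×0.301 = 72.24, 240×0.176 = 42.24, 240×0.125 = 30, 240×0.097 = 23.28, 240×0.079 = 18.96, 240×0.067 = 16.08, 240×0.058 = 13.92, 240×0.051 = 12.24, 240×0.046 = 11.04.
1: (69 − 72.24)²/72.24 = 10.4976/72.24 = 0.1453
2: (41 − 42.24)²/42.24 = 1.5376/42.24 = 0.0364
3: (28 − 30)²/30 = 4/30 = 0.1333
4: (27 − 23.28)²/23.28 = 13.8384/23.28 = 0.5944
5: (22 − 18.96)²/18.96 = 9.2416/18.96 = 0.4874
6: (20 − 16.08)²/16.08 = 15.3664/16.08 = 0.9556
7: (10 − 13.92)²/13.92 = 15.3664/13.92 = 1.1039
8: (15 − 12.24)²/12.24 = 7.6176/12.24 = 0.6224
9: (8 − 11.04)²/11.04 = 9.2416/11.04 = 0.8371
Sum = 4.916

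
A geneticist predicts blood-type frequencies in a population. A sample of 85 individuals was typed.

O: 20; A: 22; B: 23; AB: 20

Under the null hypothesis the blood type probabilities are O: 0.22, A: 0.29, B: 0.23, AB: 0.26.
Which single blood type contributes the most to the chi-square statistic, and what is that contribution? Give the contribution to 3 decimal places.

B, 0.609

Expected counts E_i = n·p_i: 85×0.22 = 18.7, 85×0.29 = 24.65, 85×0.23 = 19.55, 85×0.26 = 22.1.
χ² = (20−18.7)²/18.7 + (22−24.65)²/24.65 + (23−19.55)²/19.55 + (20−22.1)²/22.1
   = 0.0904 + 0.2849 + 0.6088 + 0.1995
The largest term is for B: 0.609.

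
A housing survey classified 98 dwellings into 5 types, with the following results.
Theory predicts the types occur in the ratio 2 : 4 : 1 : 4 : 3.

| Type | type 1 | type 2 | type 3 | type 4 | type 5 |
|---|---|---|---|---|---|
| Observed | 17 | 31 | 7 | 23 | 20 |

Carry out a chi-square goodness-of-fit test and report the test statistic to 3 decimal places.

Ratio total = 14. Expected counts: 98×2/14 = 14, 98×4/14 = 28, 98×1/14 = 7, 98×4/14 = 28, 98×3/14 = 21.
χ² = (17−14)²/14 + (31−28)²/28 + (7−7)²/7 + (23−28)²/28 + (20−21)²/21
   = 0.6429 + 0.3214 + 0.0000 + 0.8929 + 0.0476
Sum = 1.905

1.905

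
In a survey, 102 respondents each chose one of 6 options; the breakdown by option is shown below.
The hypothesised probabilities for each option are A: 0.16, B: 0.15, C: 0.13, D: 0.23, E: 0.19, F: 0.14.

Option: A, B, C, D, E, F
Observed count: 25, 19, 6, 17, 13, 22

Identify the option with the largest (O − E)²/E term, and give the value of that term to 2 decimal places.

Expected counts E_i = n·p_i: 102×0.16 = 16.32, 102×0.15 = 15.3, 102×0.13 = 13.26, 102×0.23 = 23.46, 102×0.19 = 19.38, 102×0.14 = 14.28.
cat         O        E   (O−E)²/E
A          25    16.32      4.617
B          19     15.3      0.895
C           6    13.26      3.975
D          17    23.46      1.779
E          13    19.38      2.100
F          22    14.28      4.174
The largest term is for A: 4.62.

A, 4.62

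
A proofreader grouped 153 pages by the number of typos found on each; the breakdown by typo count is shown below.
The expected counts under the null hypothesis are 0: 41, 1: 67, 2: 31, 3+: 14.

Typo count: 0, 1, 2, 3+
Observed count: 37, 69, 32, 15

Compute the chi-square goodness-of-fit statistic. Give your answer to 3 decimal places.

0: (37 − 41)²/41 = 16/41 = 0.3902
1: (69 − 67)²/67 = 4/67 = 0.0597
2: (32 − 31)²/31 = 1/31 = 0.0323
3+: (15 − 14)²/14 = 1/14 = 0.0714
Sum = 0.554

0.554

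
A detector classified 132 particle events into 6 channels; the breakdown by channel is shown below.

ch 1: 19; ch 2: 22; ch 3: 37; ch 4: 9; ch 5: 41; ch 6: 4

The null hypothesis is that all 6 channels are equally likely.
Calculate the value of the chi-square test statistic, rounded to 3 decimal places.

49.455

Under H₀ each category has probability 1/6, so each expected count is 132/6 = 22.
χ² = (19−22)²/22 + (22−22)²/22 + (37−22)²/22 + (9−22)²/22 + (41−22)²/22 + (4−22)²/22
   = 0.4091 + 0.0000 + 10.2273 + 7.6818 + 16.4091 + 14.7273
Sum = 49.455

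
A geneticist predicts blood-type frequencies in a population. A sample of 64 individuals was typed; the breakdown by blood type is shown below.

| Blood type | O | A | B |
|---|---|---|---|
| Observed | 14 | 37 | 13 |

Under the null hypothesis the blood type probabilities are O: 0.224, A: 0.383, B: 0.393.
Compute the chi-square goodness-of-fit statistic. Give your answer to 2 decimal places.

12.24

Expected counts E_i = n·p_i: 64×0.224 = 14.336, 64×0.383 = 24.512, 64×0.393 = 25.152.
O: (14 − 14.336)²/14.336 = 0.112896/14.336 = 0.008
A: (37 − 24.512)²/24.512 = 155.950144/24.512 = 6.362
B: (13 − 25.152)²/25.152 = 147.671104/25.152 = 5.871
Sum = 12.24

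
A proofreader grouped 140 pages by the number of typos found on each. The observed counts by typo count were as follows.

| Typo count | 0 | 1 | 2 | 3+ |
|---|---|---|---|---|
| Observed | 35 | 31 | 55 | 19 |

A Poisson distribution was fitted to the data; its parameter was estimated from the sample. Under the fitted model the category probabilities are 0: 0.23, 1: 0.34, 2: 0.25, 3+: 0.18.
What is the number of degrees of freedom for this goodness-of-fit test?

2

There are k = 4 categories and 1 parameter estimated from the data, so df = 4 − 1 − 1 = 2.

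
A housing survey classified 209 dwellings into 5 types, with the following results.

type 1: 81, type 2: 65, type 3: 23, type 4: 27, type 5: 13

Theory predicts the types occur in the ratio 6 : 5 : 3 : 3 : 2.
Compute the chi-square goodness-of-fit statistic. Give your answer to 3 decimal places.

Ratio total = 19. Expected counts: 209×6/19 = 66, 209×5/19 = 55, 209×3/19 = 33, 209×3/19 = 33, 209×2/19 = 22.
type 1: (81 − 66)²/66 = 225/66 = 3.4091
type 2: (65 − 55)²/55 = 100/55 = 1.8182
type 3: (23 − 33)²/33 = 100/33 = 3.0303
type 4: (27 − 33)²/33 = 36/33 = 1.0909
type 5: (13 − 22)²/22 = 81/22 = 3.6818
Sum = 13.030

13.030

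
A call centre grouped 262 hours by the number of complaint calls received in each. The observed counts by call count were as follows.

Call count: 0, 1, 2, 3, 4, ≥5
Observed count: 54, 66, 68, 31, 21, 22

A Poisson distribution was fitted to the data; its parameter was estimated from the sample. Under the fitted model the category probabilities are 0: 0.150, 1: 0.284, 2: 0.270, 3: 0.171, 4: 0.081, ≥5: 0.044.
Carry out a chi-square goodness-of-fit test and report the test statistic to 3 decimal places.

Expected counts E_i = n·p_i: 262×0.150 = 39.3, 262×0.284 = 74.408, 262×0.270 = 70.74, 262×0.171 = 44.802, 262×0.081 = 21.222, 262×0.044 = 11.528.
cat         O        E   (O−E)²/E
0          54     39.3     5.4985
1          66   74.408     0.9501
2          68    70.74     0.1061
3          31   44.802     4.2519
4          21   21.222     0.0023
≥5         22   11.528     9.5127
Sum = 20.322

20.322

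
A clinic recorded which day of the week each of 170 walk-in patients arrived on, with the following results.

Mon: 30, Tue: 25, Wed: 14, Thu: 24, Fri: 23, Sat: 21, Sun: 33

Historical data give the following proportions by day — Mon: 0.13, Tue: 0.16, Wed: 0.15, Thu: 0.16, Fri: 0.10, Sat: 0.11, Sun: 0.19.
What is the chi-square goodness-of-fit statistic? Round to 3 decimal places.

Expected counts E_i = n·p_i: 170×0.13 = 22.1, 170×0.16 = 27.2, 170×0.15 = 25.5, 170×0.16 = 27.2, 170×0.10 = 17, 170×0.11 = 18.7, 170×0.19 = 32.3.
χ² = (30−22.1)²/22.1 + (25−27.2)²/27.2 + (14−25.5)²/25.5 + (24−27.2)²/27.2 + (23−17)²/17 + (21−18.7)²/18.7 + (33−32.3)²/32.3
   = 2.8240 + 0.1779 + 5.1863 + 0.3765 + 2.1176 + 0.2829 + 0.0152
Sum = 10.980

10.980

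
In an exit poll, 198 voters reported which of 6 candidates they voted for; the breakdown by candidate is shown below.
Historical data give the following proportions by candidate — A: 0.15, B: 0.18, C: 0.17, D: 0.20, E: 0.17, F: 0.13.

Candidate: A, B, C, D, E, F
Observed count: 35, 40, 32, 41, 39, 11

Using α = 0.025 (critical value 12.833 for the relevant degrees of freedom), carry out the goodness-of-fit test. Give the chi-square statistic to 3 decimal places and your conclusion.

10.899; do not reject

Expected counts E_i = n·p_i: 198×0.15 = 29.7, 198×0.18 = 35.64, 198×0.17 = 33.66, 198×0.20 = 39.6, 198×0.17 = 33.66, 198×0.13 = 25.74.
cat         O        E   (O−E)²/E
A          35     29.7     0.9458
B          40    35.64     0.5334
C          32    33.66     0.0819
D          41     39.6     0.0495
E          39    33.66     0.8472
F          11    25.74     8.4409
Sum = 10.899
df = 5. Since 10.899 < 12.833, we do not reject H₀.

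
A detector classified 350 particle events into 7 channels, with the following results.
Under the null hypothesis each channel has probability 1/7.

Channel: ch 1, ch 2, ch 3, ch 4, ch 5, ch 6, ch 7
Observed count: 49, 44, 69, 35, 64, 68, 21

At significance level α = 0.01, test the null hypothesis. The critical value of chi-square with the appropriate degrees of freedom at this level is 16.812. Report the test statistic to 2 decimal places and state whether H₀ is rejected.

39.68; reject

Under H₀ each category has probability 1/7, so each expected count is 350/7 = 50.
cat         O        E   (O−E)²/E
ch 1       49       50      0.020
ch 2       44       50      0.720
ch 3       69       50      7.220
ch 4       35       50      4.500
ch 5       64       50      3.920
ch 6       68       50      6.480
ch 7       21       50     16.820
Sum = 39.68
df = 6. Since 39.68 > 16.812, we reject H₀.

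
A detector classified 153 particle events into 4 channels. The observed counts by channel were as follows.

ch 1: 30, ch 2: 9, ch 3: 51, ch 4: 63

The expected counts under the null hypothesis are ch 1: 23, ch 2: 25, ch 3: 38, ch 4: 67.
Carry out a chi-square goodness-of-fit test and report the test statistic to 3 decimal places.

17.057

ch 1: (30 − 23)²/23 = 49/23 = 2.1304
ch 2: (9 − 25)²/25 = 256/25 = 10.2400
ch 3: (51 − 38)²/38 = 169/38 = 4.4474
ch 4: (63 − 67)²/67 = 16/67 = 0.2388
Sum = 17.057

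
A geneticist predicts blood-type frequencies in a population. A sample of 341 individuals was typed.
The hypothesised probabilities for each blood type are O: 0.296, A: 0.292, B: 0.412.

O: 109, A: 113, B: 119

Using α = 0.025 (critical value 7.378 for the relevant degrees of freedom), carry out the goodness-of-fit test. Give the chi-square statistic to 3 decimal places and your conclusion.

5.743; do not reject

Expected counts E_i = n·p_i: 341×0.296 = 100.936, 341×0.292 = 99.572, 341×0.412 = 140.492.
O: (109 − 100.936)²/100.936 = 65.028096/100.936 = 0.6443
A: (113 − 99.572)²/99.572 = 180.311184/99.572 = 1.8109
B: (119 − 140.492)²/140.492 = 461.906064/140.492 = 3.2878
Sum = 5.743
df = 2. Since 5.743 < 7.378, we do not reject H₀.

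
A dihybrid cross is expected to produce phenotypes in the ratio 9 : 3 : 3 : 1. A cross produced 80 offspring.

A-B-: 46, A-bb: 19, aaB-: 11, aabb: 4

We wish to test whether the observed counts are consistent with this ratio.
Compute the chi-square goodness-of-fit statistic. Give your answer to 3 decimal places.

2.356

Ratio total = 16. Expected counts: 80×9/16 = 45, 80×3/16 = 15, 80×3/16 = 15, 80×1/16 = 5.
χ² = (46−45)²/45 + (19−15)²/15 + (11−15)²/15 + (4−5)²/5
   = 0.0222 + 1.0667 + 1.0667 + 0.2000
Sum = 2.356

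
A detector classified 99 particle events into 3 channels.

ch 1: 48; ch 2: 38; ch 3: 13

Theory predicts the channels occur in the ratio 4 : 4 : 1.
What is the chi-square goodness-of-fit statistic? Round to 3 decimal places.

1.545

Ratio total = 9. Expected counts: 99×4/9 = 44, 99×4/9 = 44, 99×1/9 = 11.
ch 1: (48 − 44)²/44 = 16/44 = 0.3636
ch 2: (38 − 44)²/44 = 36/44 = 0.8182
ch 3: (13 − 11)²/11 = 4/11 = 0.3636
Sum = 1.545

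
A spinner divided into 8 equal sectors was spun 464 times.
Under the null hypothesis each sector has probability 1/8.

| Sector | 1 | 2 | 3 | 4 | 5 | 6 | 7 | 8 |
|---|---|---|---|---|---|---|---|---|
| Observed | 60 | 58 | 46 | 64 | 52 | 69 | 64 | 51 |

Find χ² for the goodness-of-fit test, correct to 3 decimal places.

7.345

Under H₀ each category has probability 1/8, so each expected count is 464/8 = 58.
χ² = (60−58)²/58 + (58−58)²/58 + (46−58)²/58 + (64−58)²/58 + (52−58)²/58 + (69−58)²/58 + (64−58)²/58 + (51−58)²/58
   = 0.0690 + 0.0000 + 2.4828 + 0.6207 + 0.6207 + 2.0862 + 0.6207 + 0.8448
Sum = 7.345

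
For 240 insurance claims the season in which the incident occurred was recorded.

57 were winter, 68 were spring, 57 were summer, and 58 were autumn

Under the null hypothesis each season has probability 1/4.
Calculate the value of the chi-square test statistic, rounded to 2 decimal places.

1.43

Expected count for each of the 4 categories: 240/4 = 60.
cat         O        E   (O−E)²/E
winter     57       60      0.150
spring     68       60      1.067
summer     57       60      0.150
autumn     58       60      0.067
Sum = 1.43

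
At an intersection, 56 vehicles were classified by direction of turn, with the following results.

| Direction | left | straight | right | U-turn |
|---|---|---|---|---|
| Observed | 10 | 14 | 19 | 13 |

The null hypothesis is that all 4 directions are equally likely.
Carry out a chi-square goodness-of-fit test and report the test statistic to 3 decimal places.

3.000

Expected count for each of the 4 categories: 56/4 = 14.
cat           O        E   (O−E)²/E
left         10       14     1.1429
straight     14       14     0.0000
right        19       14     1.7857
U-turn       13       14     0.0714
Sum = 3.000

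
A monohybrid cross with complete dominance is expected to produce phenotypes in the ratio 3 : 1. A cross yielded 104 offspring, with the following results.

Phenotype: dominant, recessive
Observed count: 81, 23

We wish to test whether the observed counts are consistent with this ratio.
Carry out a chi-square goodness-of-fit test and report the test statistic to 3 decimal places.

0.462

Ratio total = 4. Expected counts: 104×3/4 = 78, 104×1/4 = 26.
dominant: (81 − 78)²/78 = 9/78 = 0.1154
recessive: (23 − 26)²/26 = 9/26 = 0.3462
Sum = 0.462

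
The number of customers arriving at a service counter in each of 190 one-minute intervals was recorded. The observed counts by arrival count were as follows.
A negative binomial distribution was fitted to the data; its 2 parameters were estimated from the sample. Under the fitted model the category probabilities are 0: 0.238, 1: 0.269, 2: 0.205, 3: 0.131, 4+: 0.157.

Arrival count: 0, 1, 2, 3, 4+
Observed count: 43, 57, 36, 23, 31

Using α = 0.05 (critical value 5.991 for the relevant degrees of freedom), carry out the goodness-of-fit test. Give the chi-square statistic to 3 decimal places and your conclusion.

Expected counts E_i = n·p_i: 190×0.238 = 45.22, 190×0.269 = 51.11, 190×0.205 = 38.95, 190×0.131 = 24.89, 190×0.157 = 29.83.
cat         O        E   (O−E)²/E
0          43    45.22     0.1090
1          57    51.11     0.6788
2          36    38.95     0.2234
3          23    24.89     0.1435
4+         31    29.83     0.0459
Sum = 1.201
df = 2. Since 1.201 < 5.991, we do not reject H₀.

1.201; do not reject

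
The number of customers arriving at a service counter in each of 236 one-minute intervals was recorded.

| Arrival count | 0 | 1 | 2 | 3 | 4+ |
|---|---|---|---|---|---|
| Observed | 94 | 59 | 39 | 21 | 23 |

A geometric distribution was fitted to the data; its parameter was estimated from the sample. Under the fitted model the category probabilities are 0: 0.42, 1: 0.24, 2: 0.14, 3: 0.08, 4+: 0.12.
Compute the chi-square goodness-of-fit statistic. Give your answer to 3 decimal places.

Expected counts E_i = n·p_i: 236×0.42 = 99.12, 236×0.24 = 56.64, 236×0.14 = 33.04, 236×0.08 = 18.88, 236×0.12 = 28.32.
cat         O        E   (O−E)²/E
0          94    99.12     0.2645
1          59    56.64     0.0983
2          39    33.04     1.0751
3          21    18.88     0.2381
4+         23    28.32     0.9994
Sum = 2.675

2.675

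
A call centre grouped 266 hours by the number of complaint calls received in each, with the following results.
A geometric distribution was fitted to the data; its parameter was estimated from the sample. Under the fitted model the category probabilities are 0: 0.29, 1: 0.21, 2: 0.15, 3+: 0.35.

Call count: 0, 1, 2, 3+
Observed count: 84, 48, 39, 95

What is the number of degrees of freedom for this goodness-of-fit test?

2

There are k = 4 categories and 1 parameter estimated from the data, so df = 4 − 1 − 1 = 2.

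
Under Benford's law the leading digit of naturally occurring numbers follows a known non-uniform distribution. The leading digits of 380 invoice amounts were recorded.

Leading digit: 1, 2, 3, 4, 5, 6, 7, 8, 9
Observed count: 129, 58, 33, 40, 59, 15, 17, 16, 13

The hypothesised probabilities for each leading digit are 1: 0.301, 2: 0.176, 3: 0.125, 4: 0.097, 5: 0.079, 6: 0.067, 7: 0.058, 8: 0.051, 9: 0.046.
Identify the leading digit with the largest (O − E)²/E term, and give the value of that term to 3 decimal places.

5, 27.976

Expected counts E_i = n·p_i: 380×0.301 = 114.38, 380×0.176 = 66.88, 380×0.125 = 47.5, 380×0.097 = 36.86, 380×0.079 = 30.02, 380×0.067 = 25.46, 380×0.058 = 22.04, 380×0.051 = 19.38, 380×0.046 = 17.48.
cat         O        E   (O−E)²/E
1         129   114.38     1.8687
2          58    66.88     1.1790
3          33     47.5     4.4263
4          40    36.86     0.2675
5          59    30.02    27.9760
6          15    25.46     4.2974
7          17    22.04     1.1525
8          16    19.38     0.5895
9          13    17.48     1.1482
The largest term is for 5: 27.976.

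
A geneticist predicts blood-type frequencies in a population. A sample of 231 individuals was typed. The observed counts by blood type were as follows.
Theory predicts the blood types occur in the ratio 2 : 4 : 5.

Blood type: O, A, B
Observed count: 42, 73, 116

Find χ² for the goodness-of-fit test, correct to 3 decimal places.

Ratio total = 11. Expected counts: 231×2/11 = 42, 231×4/11 = 84, 231×5/11 = 105.
χ² = (42−42)²/42 + (73−84)²/84 + (116−105)²/105
   = 0.0000 + 1.4405 + 1.1524
Sum = 2.593

2.593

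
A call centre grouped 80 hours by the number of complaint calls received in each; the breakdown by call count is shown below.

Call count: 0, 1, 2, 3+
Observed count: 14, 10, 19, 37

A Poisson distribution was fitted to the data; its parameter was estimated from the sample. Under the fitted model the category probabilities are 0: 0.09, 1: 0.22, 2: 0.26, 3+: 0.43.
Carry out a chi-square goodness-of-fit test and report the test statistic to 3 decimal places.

10.056

Expected counts E_i = n·p_i: 80×0.09 = 7.2, 80×0.22 = 17.6, 80×0.26 = 20.8, 80×0.43 = 34.4.
cat         O        E   (O−E)²/E
0          14      7.2     6.4222
1          10     17.6     3.2818
2          19     20.8     0.1558
3+         37     34.4     0.1965
Sum = 10.056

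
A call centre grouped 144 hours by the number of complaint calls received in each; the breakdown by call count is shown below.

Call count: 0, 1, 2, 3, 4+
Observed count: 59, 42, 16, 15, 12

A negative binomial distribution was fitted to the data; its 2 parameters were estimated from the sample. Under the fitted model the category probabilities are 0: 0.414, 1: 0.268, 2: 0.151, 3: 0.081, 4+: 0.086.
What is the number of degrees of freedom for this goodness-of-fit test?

2

There are k = 5 categories and 2 parameters estimated from the data, so df = 5 − 1 − 2 = 2.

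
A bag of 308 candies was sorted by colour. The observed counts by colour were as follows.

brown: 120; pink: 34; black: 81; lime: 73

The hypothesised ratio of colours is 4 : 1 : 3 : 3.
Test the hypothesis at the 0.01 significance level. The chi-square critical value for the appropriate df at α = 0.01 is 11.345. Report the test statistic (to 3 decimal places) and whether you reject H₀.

Ratio total = 11. Expected counts: 308×4/11 = 112, 308×1/11 = 28, 308×3/11 = 84, 308×3/11 = 84.
brown: (120 − 112)²/112 = 64/112 = 0.5714
pink: (34 − 28)²/28 = 36/28 = 1.2857
black: (81 − 84)²/84 = 9/84 = 0.1071
lime: (73 − 84)²/84 = 121/84 = 1.4405
Sum = 3.405
df = 3. Since 3.405 < 11.345, we do not reject H₀.

3.405; do not reject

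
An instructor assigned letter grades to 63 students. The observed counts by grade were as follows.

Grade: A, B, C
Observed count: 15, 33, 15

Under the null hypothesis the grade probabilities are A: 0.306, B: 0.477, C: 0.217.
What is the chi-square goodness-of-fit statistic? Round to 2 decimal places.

1.37

Expected counts E_i = n·p_i: 63×0.306 = 19.278, 63×0.477 = 30.051, 63×0.217 = 13.671.
A: (15 − 19.278)²/19.278 = 18.301284/19.278 = 0.949
B: (33 − 30.051)²/30.051 = 8.696601/30.051 = 0.289
C: (15 − 13.671)²/13.671 = 1.766241/13.671 = 0.129
Sum = 1.37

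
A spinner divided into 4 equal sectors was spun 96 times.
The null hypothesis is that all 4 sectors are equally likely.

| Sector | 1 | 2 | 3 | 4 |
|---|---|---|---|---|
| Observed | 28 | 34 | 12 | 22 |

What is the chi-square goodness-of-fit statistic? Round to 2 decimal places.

11.00

Under H₀ each category has probability 1/4, so each expected count is 96/4 = 24.
χ² = (28−24)²/24 + (34−24)²/24 + (12−24)²/24 + (22−24)²/24
   = 0.667 + 4.167 + 6.000 + 0.167
Sum = 11.00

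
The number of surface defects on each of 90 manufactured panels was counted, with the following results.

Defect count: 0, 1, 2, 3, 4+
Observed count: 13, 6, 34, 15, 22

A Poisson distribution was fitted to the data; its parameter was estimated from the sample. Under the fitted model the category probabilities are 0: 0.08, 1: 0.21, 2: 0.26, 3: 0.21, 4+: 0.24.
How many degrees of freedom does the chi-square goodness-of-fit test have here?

There are k = 5 categories and 1 parameter estimated from the data, so df = 5 − 1 − 1 = 3.

3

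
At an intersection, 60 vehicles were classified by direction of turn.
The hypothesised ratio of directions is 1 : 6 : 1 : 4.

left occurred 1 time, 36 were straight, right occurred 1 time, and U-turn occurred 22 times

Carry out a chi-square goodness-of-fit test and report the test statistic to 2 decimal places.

7.80

Ratio total = 12. Expected counts: 60×1/12 = 5, 60×6/12 = 30, 60×1/12 = 5, 60×4/12 = 20.
χ² = (1−5)²/5 + (36−30)²/30 + (1−5)²/5 + (22−20)²/20
   = 3.200 + 1.200 + 3.200 + 0.200
Sum = 7.80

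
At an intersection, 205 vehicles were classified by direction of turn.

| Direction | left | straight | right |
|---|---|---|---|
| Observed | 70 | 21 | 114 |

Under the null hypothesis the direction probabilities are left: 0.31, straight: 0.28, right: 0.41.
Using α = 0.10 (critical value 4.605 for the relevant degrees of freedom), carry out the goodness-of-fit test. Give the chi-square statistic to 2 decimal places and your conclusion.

34.41; reject

Expected counts E_i = n·p_i: 205×0.31 = 63.55, 205×0.28 = 57.4, 205×0.41 = 84.05.
left: (70 − 63.55)²/63.55 = 41.6025/63.55 = 0.655
straight: (21 − 57.4)²/57.4 = 1324.96/57.4 = 23.083
right: (114 − 84.05)²/84.05 = 897.0025/84.05 = 10.672
Sum = 34.41
df = 2. Since 34.41 > 4.605, we reject H₀.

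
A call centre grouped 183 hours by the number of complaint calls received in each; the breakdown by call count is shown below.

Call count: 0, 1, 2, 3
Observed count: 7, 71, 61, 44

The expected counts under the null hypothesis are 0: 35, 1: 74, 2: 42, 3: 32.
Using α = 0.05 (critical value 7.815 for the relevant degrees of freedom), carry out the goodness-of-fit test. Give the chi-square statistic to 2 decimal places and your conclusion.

0: (7 − 35)²/35 = 784/35 = 22.400
1: (71 − 74)²/74 = 9/74 = 0.122
2: (61 − 42)²/42 = 361/42 = 8.595
3: (44 − 32)²/32 = 144/32 = 4.500
Sum = 35.62
df = 3. Since 35.62 > 7.815, we reject H₀.

35.62; reject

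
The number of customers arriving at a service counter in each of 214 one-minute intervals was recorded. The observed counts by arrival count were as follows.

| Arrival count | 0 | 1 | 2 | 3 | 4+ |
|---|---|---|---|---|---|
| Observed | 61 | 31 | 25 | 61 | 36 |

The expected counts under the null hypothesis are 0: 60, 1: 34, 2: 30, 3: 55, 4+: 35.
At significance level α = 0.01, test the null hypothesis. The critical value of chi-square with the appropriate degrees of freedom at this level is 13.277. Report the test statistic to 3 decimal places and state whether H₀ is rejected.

χ² = (61−60)²/60 + (31−34)²/34 + (25−30)²/30 + (61−55)²/55 + (36−35)²/35
   = 0.0167 + 0.2647 + 0.8333 + 0.6545 + 0.0286
Sum = 1.798
df = 4. Since 1.798 < 13.277, we do not reject H₀.

1.798; do not reject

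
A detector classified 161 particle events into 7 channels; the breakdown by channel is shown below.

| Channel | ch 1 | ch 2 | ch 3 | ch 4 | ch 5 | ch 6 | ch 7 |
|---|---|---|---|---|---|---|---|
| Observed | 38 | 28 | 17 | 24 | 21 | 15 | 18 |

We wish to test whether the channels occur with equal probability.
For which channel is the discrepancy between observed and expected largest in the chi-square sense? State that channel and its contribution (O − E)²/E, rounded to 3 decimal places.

Under H₀ each category has probability 1/7, so each expected count is 161/7 = 23.
cat         O        E   (O−E)²/E
ch 1       38       23     9.7826
ch 2       28       23     1.0870
ch 3       17       23     1.5652
ch 4       24       23     0.0435
ch 5       21       23     0.1739
ch 6       15       23     2.7826
ch 7       18       23     1.0870
The largest term is for ch 1: 9.783.

ch 1, 9.783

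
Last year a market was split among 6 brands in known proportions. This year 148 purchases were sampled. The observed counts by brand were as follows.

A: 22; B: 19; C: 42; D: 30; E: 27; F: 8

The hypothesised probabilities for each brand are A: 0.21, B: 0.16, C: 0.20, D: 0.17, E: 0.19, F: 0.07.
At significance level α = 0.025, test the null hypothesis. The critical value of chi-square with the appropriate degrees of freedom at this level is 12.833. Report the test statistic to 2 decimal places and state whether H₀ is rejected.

10.29; do not reject

Expected counts E_i = n·p_i: 148×0.21 = 31.08, 148×0.16 = 23.68, 148×0.20 = 29.6, 148×0.17 = 25.16, 148×0.19 = 28.12, 148×0.07 = 10.36.
cat         O        E   (O−E)²/E
A          22    31.08      2.653
B          19    23.68      0.925
C          42     29.6      5.195
D          30    25.16      0.931
E          27    28.12      0.045
F           8    10.36      0.538
Sum = 10.29
df = 5. Since 10.29 < 12.833, we do not reject H₀.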